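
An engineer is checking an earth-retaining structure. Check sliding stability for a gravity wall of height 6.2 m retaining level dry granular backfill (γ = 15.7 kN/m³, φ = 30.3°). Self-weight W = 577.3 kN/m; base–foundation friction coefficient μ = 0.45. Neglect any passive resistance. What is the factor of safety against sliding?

2.61

K_a = tan²(45° − 30.3°/2) = 0.3293.
P_a = ½K_aγH² = 0.5×0.3293×15.7×6.2² = 99.37 kN/m, acting at H/3 = 2.067 m above the base.
FS_sliding = μW / P_a = 0.45×577.3 / 99.37 = 2.614.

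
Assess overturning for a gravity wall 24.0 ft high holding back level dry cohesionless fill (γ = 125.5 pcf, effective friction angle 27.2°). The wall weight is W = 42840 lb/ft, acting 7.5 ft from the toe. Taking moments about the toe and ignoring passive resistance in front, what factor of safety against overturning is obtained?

K_a = tan²(45° − 27.2°/2) = 0.3726.
P_a = ½K_aγH² = 0.5×0.3726×125.5×24.0² = 13470 lb/ft, acting at H/3 = 8.000 ft above the base.
Overturning moment M_o = P_a × H/3 = 13470 × 8.000 = 107700.
Resisting moment M_r = W × 7.5 = 42840 × 7.5 = 321300.
FS_overturning = M_r/M_o = 321300/107700 = 2.982.

2.98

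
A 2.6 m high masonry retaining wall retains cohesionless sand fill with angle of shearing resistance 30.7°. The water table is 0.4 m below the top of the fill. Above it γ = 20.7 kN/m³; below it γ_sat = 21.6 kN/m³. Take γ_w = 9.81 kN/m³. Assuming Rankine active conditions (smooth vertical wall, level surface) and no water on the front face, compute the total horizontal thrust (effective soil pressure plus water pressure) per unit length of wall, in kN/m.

39.4 kN/m

K_a = tan²(45° − φ/2) = 0.3240.
γ' = 21.6 − 9.81 = 11.79 kN/m³. Depth below WT = 2.2 m.
σ'_h at WT = K_a γ d_w = 2.683 kPa; at base = 2.683 + K_a γ' × 2.2 = 11.09 kPa.
P₁ (0–0.4 m) = ½×2.683×0.4 = 0.5366. P₂ (0.4–2.6 m) = ½(2.683+11.09)×2.2 = 15.15.
P_w = ½ γ_w h₂² = 0.5×9.81×2.2² = 23.74. Total = 0.5366+15.15+23.74 = 39.42 kN/m.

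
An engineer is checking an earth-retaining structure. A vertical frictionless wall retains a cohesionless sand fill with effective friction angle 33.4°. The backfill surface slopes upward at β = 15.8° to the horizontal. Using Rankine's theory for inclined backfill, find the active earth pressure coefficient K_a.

K_a = cos β · (cos β − √(cos²β − cos²φ)) / (cos β + √(cos²β − cos²φ)).
cos β = 0.9622, cos φ = 0.8348, √(cos²β − cos²φ) = 0.4784.
K_a = 0.9622 × (0.9622 − 0.4784)/(0.9622 + 0.4784) = 0.3231.

0.323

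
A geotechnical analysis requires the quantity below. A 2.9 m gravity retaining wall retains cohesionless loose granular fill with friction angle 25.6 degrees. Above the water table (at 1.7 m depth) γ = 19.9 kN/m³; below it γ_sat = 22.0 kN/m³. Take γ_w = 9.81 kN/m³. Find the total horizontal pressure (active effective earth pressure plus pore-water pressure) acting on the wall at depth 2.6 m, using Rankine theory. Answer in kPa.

K_a = (1 − sin φ)/(1 + sin φ) = 0.3966.
γ' = 22.0 − 9.81 = 12.19 kN/m³.
Effective vertical stress at 2.6 m: σ'_v = 19.9×1.7 + 12.19×0.900 = 44.80 kPa.
σ'_h = K_a σ'_v = 0.3966 × 44.80 = 17.77 kPa; u = γ_w × 0.900 = 8.829 kPa.
Total σ_h = 17.77 + 8.829 = 26.60 kPa.

26.6 kPa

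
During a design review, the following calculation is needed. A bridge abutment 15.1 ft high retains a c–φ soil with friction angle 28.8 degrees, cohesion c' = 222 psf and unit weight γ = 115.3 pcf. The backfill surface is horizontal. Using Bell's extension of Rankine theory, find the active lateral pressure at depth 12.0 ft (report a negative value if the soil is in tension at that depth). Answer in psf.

K_a = (1 − sin φ)/(1 + sin φ) = 0.3498.
σ_a = K_a γ z − 2c√K_a = 0.3498×115.3×12.0 − 2×222×0.5914 = 221.3 psf.

221 psf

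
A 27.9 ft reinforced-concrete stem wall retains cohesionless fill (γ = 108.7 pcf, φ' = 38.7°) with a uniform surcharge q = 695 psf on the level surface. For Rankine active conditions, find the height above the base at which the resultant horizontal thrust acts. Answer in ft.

K_a = 0.2306.
Triangular part P₁ = ½K_aγH² = 9755 at H/3 = 9.300 ft; rectangular part P₂ = K_a q H = 4471 at H/2 = 13.95 ft.
ȳ = (P₁·9.300 + P₂·13.95)/(P₁+P₂) = 10.76 ft.

10.8 ft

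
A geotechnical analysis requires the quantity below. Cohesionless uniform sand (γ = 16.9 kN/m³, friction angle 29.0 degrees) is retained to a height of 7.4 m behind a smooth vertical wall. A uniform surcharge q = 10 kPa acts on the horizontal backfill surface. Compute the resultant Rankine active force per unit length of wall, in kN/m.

186 kN/m

K_a = tan²(45° − φ/2) = 0.3470.
Soil triangle: ½ K_a γ H² = 0.5×0.3470×16.9×7.4² = 160.6 kN/m.
Surcharge rectangle: K_a q H = 0.3470×10×7.4 = 25.68 kN/m.
Total = 160.6 + 25.68 = 186.2 kN/m.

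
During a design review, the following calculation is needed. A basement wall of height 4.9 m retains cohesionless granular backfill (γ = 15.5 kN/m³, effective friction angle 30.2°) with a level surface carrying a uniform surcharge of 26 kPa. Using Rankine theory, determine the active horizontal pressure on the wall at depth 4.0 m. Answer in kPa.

29.1 kPa

K_a = (1 − sin φ)/(1 + sin φ) = 0.3307.
σ_v = γz + q = 15.5 × 4.0 + 26 = 88.00 kPa.
σ_h = K_a σ_v = 0.3307 × 88.00 = 29.10 kPa.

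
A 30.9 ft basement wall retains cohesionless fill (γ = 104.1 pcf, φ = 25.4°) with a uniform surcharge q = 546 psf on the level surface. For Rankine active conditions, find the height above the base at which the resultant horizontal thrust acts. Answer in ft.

K_a = 0.3996.
Triangular part P₁ = ½K_aγH² = 19860 at H/3 = 10.30 ft; rectangular part P₂ = K_a q H = 6743 at H/2 = 15.45 ft.
ȳ = (P₁·10.30 + P₂·15.45)/(P₁+P₂) = 11.61 ft.

11.6 ft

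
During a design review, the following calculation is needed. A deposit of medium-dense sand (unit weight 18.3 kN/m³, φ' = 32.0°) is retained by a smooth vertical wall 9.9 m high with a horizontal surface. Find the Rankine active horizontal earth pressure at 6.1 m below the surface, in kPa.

34.3 kPa

K_a = (1 − sin φ)/(1 + sin φ) = 0.3073.
σ_h = K_a γ z = 0.3073 × 18.3 × 6.1 = 34.30 kPa.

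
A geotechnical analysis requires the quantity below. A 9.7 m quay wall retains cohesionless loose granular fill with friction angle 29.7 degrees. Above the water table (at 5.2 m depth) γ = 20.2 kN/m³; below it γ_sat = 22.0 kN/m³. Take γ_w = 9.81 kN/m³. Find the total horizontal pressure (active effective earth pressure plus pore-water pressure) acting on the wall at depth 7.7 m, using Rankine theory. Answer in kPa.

K_a = (1 − sin φ)/(1 + sin φ) = 0.3374.
γ' = 22.0 − 9.81 = 12.19 kN/m³.
Effective vertical stress at 7.7 m: σ'_v = 20.2×5.2 + 12.19×2.50 = 135.5 kPa.
σ'_h = K_a σ'_v = 0.3374 × 135.5 = 45.72 kPa; u = γ_w × 2.50 = 24.53 kPa.
Total σ_h = 45.72 + 24.53 = 70.25 kPa.

70.2 kPa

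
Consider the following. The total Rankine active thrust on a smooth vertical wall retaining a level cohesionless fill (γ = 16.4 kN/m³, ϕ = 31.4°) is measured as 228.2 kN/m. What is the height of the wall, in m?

9.40 m

K_a = 0.3149. P_a = ½ K_a γ H² ⇒ H = √(2P_a/(K_a γ)).
H = √(2×228.2/(0.3149×16.4)) = 9.401 m.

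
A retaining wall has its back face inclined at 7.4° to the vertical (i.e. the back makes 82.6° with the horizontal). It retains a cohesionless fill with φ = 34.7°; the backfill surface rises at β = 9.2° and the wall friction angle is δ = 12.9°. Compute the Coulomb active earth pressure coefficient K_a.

K_a = sin²(α+φ) / [sin²α · sin(α−δ) · (1 + √{sin(φ+δ)sin(φ−β) / (sin(α−δ)sin(α+β))})²].
With α = 82.6°, φ = 34.7°, δ = 12.9°, β = 9.2°: K_a = 0.3419.

0.342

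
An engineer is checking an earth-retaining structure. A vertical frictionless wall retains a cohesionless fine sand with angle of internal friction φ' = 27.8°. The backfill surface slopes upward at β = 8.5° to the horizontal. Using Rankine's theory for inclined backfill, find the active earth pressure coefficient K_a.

0.378

K_a = cos β · (cos β − √(cos²β − cos²φ)) / (cos β + √(cos²β − cos²φ)).
cos β = 0.9890, cos φ = 0.8846, √(cos²β − cos²φ) = 0.4423.
K_a = 0.9890 × (0.9890 − 0.4423)/(0.9890 + 0.4423) = 0.3777.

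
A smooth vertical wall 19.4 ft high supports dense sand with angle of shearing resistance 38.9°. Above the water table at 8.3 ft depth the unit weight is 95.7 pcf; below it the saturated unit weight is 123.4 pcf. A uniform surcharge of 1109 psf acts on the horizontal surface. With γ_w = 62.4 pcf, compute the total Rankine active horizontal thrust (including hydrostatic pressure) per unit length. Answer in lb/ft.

K_a = tan²(45° − φ/2) = 0.2285.
γ' = 123.4 − 62.4 = 61.00 pcf. h₂ = H − d_w = 11.1 ft.
σ'_h: at surface K_a·q = 253.4; at WT K_a(q+γd_w) = 435.0; at base K_a(q+γd_w+γ'h₂) = 589.7 psf.
P₁ = ½(253.4+435.0)×8.3 = 2857; P₂ = ½(435.0+589.7)×11.1 = 5687; P_w = ½γ_w h₂² = 3844.
Total = 2857+5687+3844 = 12390 lb/ft.

12400 lb/ft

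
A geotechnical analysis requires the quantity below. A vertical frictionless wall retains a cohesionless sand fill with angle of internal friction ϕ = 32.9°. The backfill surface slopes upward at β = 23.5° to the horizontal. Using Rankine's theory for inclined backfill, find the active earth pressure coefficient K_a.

K_a = cos β · (cos β − √(cos²β − cos²φ)) / (cos β + √(cos²β − cos²φ)).
cos β = 0.9171, cos φ = 0.8396, √(cos²β − cos²φ) = 0.3688.
K_a = 0.9171 × (0.9171 − 0.3688)/(0.9171 + 0.3688) = 0.3910.

0.391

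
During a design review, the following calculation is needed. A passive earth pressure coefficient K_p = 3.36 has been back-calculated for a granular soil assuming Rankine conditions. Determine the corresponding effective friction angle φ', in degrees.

K_p = (1+sin φ)/(1−sin φ) ⇒ sin φ = (K_p − 1)/(K_p + 1) = 0.5413.
φ = arcsin(0.5413) = 32.77°.

32.8°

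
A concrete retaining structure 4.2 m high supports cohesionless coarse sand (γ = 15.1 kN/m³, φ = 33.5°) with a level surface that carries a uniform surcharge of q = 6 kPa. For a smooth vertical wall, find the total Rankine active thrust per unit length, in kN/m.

45.7 kN/m

K_a = tan²(45° − φ/2) = 0.2887.
Soil triangle: ½ K_a γ H² = 0.5×0.2887×15.1×4.2² = 38.45 kN/m.
Surcharge rectangle: K_a q H = 0.2887×6×4.2 = 7.276 kN/m.
Total = 38.45 + 7.276 = 45.73 kN/m.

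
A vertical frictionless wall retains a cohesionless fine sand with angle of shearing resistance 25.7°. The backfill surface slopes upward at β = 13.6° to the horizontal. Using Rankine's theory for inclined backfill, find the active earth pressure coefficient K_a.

0.442

K_a = cos β · (cos β − √(cos²β − cos²φ)) / (cos β + √(cos²β − cos²φ)).
cos β = 0.9720, cos φ = 0.9011, √(cos²β − cos²φ) = 0.3644.
K_a = 0.9720 × (0.9720 − 0.3644)/(0.9720 + 0.3644) = 0.4419.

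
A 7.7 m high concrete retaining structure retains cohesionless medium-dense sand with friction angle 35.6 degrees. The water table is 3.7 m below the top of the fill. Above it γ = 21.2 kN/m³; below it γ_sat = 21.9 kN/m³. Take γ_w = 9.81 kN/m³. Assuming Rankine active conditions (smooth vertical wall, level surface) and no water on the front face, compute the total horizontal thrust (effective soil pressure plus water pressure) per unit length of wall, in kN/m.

225 kN/m

K_a = tan²(45° − φ/2) = 0.2641.
γ' = 21.9 − 9.81 = 12.09 kN/m³. Depth below WT = 4.0 m.
σ'_h at WT = K_a γ d_w = 20.72 kPa; at base = 20.72 + K_a γ' × 4.0 = 33.49 kPa.
P₁ (0–3.7 m) = ½×20.72×3.7 = 38.33. P₂ (3.7–7.7 m) = ½(20.72+33.49)×4.0 = 108.4.
P_w = ½ γ_w h₂² = 0.5×9.81×4.0² = 78.48. Total = 38.33+108.4+78.48 = 225.2 kN/m.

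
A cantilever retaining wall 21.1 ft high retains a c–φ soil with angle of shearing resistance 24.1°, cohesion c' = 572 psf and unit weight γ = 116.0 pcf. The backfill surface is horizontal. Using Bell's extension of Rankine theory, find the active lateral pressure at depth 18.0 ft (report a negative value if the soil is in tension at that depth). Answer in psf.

136 psf

K_a = (1 − sin φ)/(1 + sin φ) = 0.4201.
σ_a = K_a γ z − 2c√K_a = 0.4201×116.0×18.0 − 2×572×0.6482 = 135.7 psf.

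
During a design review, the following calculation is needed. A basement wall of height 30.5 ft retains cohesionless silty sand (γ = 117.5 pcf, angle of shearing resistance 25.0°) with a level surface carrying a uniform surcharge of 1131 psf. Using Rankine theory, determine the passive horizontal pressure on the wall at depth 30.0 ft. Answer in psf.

K_p = (1 + sin φ)/(1 − sin φ) = 2.464.
σ_v = γz + q = 117.5 × 30.0 + 1131 = 4656 psf.
σ_h = K_p σ_v = 2.464 × 4656 = 11470 psf.

11500 psf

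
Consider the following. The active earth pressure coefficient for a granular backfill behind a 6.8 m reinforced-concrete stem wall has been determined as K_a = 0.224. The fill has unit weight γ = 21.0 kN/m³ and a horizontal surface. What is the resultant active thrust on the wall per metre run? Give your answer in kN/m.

109 kN/m

P = ½ K_a γ H² = 0.5 × 0.224 × 21.0 × 6.8² = 108.8 kN/m.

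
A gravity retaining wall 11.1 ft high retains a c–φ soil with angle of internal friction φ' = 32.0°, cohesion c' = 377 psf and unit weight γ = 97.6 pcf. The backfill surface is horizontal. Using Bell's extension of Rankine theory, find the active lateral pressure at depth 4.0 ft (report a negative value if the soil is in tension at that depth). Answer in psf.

-298 psf

K_a = (1 − sin φ)/(1 + sin φ) = 0.3073.
σ_a = K_a γ z − 2c√K_a = 0.3073×97.6×4.0 − 2×377×0.5543 = -298.0 psf.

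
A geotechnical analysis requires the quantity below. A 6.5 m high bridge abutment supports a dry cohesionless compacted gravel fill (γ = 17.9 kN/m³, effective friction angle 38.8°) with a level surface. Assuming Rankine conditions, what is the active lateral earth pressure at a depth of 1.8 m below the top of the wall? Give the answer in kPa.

K_a = (1 − sin φ)/(1 + sin φ) = 0.2296.
σ_h = K_a γ z = 0.2296 × 17.9 × 1.8 = 7.396 kPa.

7.40 kPa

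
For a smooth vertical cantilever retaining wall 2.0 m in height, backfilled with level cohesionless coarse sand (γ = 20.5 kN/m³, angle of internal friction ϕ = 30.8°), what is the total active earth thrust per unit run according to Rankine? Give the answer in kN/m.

K_a = tan²(45° − φ/2) = 0.3227.
P_a = ½ K_a γ H² = 0.5 × 0.3227 × 20.5 × 2.0² = 13.23 kN/m.

13.2 kN/m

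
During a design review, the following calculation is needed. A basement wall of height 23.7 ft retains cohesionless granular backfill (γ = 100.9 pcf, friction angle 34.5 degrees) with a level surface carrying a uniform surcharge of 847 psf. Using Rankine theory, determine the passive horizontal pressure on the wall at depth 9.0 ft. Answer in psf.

K_p = (1 + sin φ)/(1 − sin φ) = 3.613.
σ_v = γz + q = 100.9 × 9.0 + 847 = 1755 psf.
σ_h = K_p σ_v = 3.613 × 1755 = 6340 psf.

6340 psf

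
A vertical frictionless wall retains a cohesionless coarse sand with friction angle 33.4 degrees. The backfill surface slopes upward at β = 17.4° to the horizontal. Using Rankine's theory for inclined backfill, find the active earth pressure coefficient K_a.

K_a = cos β · (cos β − √(cos²β − cos²φ)) / (cos β + √(cos²β − cos²φ)).
cos β = 0.9542, cos φ = 0.8348, √(cos²β − cos²φ) = 0.4622.
K_a = 0.9542 × (0.9542 − 0.4622)/(0.9542 + 0.4622) = 0.3315.

0.332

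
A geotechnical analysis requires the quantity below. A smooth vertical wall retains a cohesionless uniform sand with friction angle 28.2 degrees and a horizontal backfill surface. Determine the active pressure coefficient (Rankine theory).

0.358

K_a = tan²(45° − φ/2) = tan²(30.90°) = 0.3582.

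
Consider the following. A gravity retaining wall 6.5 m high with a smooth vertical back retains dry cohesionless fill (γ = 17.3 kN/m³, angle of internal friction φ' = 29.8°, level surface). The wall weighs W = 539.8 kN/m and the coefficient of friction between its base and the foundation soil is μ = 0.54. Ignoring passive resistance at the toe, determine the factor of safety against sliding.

2.37

K_a = tan²(45° − 29.8°/2) = 0.3360.
P_a = ½K_aγH² = 0.5×0.3360×17.3×6.5² = 122.8 kN/m, acting at H/3 = 2.167 m above the base.
FS_sliding = μW / P_a = 0.54×539.8 / 122.8 = 2.374.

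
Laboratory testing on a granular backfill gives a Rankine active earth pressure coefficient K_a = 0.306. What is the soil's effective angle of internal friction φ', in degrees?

32.1°

K_a = tan²(45° − φ/2) ⇒ 45° − φ/2 = arctan(√0.306) = 28.95°.
φ = 2(45° − 28.95°) = 32.10°.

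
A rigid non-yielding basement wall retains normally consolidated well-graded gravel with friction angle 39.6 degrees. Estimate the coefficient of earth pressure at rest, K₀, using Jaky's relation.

0.363

K₀ = 1 − sin φ' = 1 − sin 39.6° = 0.3626.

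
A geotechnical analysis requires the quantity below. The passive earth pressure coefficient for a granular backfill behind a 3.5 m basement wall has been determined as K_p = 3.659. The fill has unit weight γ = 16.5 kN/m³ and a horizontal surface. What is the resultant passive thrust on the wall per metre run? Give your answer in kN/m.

P = ½ K_p γ H² = 0.5 × 3.659 × 16.5 × 3.5² = 369.8 kN/m.

370 kN/m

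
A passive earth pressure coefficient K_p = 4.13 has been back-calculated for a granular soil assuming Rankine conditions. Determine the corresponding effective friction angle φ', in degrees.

37.6°

K_p = (1+sin φ)/(1−sin φ) ⇒ sin φ = (K_p − 1)/(K_p + 1) = 0.6101.
φ = arcsin(0.6101) = 37.60°.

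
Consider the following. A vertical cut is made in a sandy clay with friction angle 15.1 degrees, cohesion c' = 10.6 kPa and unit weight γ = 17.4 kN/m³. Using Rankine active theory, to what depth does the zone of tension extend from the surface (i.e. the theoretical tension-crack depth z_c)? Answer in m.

K_a = tan²(45° − 15.1°/2) = 0.5867; √K_a = 0.7659.
The active pressure is zero where K_a γ z = 2c√K_a, so z_c = 2c/(γ√K_a) = 2×10.6/(17.4×0.7659) = 1.591 m.

1.59 m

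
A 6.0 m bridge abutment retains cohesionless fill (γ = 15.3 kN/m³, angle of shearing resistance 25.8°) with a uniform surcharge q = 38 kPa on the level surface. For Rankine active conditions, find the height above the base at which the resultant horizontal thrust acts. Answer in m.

K_a = 0.3935.
Triangular part P₁ = ½K_aγH² = 108.4 at H/3 = 2.000 m; rectangular part P₂ = K_a q H = 89.72 at H/2 = 3.000 m.
ȳ = (P₁·2.000 + P₂·3.000)/(P₁+P₂) = 2.453 m.

2.45 m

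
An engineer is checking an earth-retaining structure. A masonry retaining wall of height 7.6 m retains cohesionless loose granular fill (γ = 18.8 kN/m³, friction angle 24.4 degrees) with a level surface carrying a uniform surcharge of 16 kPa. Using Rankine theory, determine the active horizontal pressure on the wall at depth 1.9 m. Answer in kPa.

21.5 kPa

K_a = (1 − sin φ)/(1 + sin φ) = 0.4153.
σ_v = γz + q = 18.8 × 1.9 + 16 = 51.72 kPa.
σ_h = K_a σ_v = 0.4153 × 51.72 = 21.48 kPa.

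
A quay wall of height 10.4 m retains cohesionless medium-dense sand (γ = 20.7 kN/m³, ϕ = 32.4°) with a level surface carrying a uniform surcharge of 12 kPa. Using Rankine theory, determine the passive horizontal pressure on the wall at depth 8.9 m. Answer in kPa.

649 kPa

K_p = (1 + sin φ)/(1 − sin φ) = 3.309.
σ_v = γz + q = 20.7 × 8.9 + 12 = 196.2 kPa.
σ_h = K_p σ_v = 3.309 × 196.2 = 649.3 kPa.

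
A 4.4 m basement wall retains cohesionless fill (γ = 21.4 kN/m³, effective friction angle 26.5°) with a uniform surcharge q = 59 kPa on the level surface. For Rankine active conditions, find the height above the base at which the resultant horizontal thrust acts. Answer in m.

K_a = 0.3829.
Triangular part P₁ = ½K_aγH² = 79.33 at H/3 = 1.467 m; rectangular part P₂ = K_a q H = 99.41 at H/2 = 2.200 m.
ȳ = (P₁·1.467 + P₂·2.200)/(P₁+P₂) = 1.875 m.

1.87 m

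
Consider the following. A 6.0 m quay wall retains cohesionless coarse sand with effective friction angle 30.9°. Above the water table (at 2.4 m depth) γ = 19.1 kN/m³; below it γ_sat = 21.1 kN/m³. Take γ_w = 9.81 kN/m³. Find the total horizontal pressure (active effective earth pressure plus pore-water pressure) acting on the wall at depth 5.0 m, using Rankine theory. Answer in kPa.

K_a = (1 − sin φ)/(1 + sin φ) = 0.3214.
γ' = 21.1 − 9.81 = 11.29 kN/m³.
Effective vertical stress at 5.0 m: σ'_v = 19.1×2.4 + 11.29×2.60 = 75.19 kPa.
σ'_h = K_a σ'_v = 0.3214 × 75.19 = 24.17 kPa; u = γ_w × 2.60 = 25.51 kPa.
Total σ_h = 24.17 + 25.51 = 49.67 kPa.

49.7 kPa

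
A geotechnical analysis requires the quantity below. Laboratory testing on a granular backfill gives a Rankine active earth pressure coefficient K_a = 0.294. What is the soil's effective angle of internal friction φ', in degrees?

K_a = tan²(45° − φ/2) ⇒ 45° − φ/2 = arctan(√0.294) = 28.47°.
φ = 2(45° − 28.47°) = 33.07°.

33.1°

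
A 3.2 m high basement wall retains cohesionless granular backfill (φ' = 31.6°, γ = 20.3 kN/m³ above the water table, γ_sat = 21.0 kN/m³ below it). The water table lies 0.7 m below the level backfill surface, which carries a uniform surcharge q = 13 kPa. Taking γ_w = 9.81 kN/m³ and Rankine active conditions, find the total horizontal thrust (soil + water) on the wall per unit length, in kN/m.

K_a = tan²(45° − φ/2) = 0.3123.
γ' = 21.0 − 9.81 = 11.19 kN/m³. h₂ = H − d_w = 2.5 m.
σ'_h: at surface K_a·q = 4.061; at WT K_a(q+γd_w) = 8.499; at base K_a(q+γd_w+γ'h₂) = 17.24 kPa.
P₁ = ½(4.061+8.499)×0.7 = 4.396; P₂ = ½(8.499+17.24)×2.5 = 32.17; P_w = ½γ_w h₂² = 30.66.
Total = 4.396+32.17+30.66 = 67.22 kN/m.

67.2 kN/m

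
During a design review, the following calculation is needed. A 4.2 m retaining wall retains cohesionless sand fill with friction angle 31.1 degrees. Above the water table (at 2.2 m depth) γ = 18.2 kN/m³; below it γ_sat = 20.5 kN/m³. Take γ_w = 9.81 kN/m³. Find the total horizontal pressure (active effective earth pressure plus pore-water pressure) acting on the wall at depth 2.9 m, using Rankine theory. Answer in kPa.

K_a = (1 − sin φ)/(1 + sin φ) = 0.3188.
γ' = 20.5 − 9.81 = 10.69 kN/m³.
Effective vertical stress at 2.9 m: σ'_v = 18.2×2.2 + 10.69×0.700 = 47.52 kPa.
σ'_h = K_a σ'_v = 0.3188 × 47.52 = 15.15 kPa; u = γ_w × 0.700 = 6.867 kPa.
Total σ_h = 15.15 + 6.867 = 22.02 kPa.

22.0 kPa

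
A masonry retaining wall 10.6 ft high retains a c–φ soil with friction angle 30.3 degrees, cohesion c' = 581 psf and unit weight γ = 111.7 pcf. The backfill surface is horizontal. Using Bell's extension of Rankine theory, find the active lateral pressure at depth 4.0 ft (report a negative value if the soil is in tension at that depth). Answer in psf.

-520 psf

K_a = (1 − sin φ)/(1 + sin φ) = 0.3293.
σ_a = K_a γ z − 2c√K_a = 0.3293×111.7×4.0 − 2×581×0.5739 = -519.7 psf.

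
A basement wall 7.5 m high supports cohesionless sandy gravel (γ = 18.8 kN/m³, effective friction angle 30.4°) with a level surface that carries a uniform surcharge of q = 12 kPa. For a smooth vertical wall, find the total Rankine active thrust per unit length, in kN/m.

K_a = tan²(45° − φ/2) = 0.3280.
Soil triangle: ½ K_a γ H² = 0.5×0.3280×18.8×7.5² = 173.4 kN/m.
Surcharge rectangle: K_a q H = 0.3280×12×7.5 = 29.52 kN/m.
Total = 173.4 + 29.52 = 202.9 kN/m.

203 kN/m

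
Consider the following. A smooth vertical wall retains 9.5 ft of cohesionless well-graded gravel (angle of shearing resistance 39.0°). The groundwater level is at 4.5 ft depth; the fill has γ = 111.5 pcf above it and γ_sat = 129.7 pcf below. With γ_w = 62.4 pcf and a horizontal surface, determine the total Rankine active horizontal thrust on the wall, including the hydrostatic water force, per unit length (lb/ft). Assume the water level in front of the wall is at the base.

K_a = tan²(45° − φ/2) = 0.2275.
γ' = 129.7 − 62.4 = 67.30 pcf. Depth below WT = 5.0 ft.
σ'_h at WT = K_a γ d_w = 114.2 psf; at base = 114.2 + K_a γ' × 5.0 = 190.7 psf.
P₁ (0–4.5 ft) = ½×114.2×4.5 = 256.8. P₂ (4.5–9.5 ft) = ½(114.2+190.7)×5.0 = 762.1.
P_w = ½ γ_w h₂² = 0.5×62.4×5.0² = 780.0. Total = 256.8+762.1+780.0 = 1799 lb/ft.

1800 lb/ft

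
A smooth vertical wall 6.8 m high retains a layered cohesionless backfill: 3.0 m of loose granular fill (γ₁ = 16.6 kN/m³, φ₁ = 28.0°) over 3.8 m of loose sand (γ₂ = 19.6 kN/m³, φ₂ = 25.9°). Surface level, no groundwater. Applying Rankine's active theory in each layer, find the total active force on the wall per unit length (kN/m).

157 kN/m

K_a1 = tan²(45°−28.0°/2) = 0.3610; K_a2 = tan²(45°−25.9°/2) = 0.3920.
Layer 1: σ at base = K_a1 γ₁ h₁ = 17.98 kPa; P₁ = ½×17.98×3.0 = 26.97.
Layer 2: σ_v at top = γ₁h₁ = 49.80; σ_h top = K_a2×49.80 = 19.52; σ_h base = K_a2×(49.80+19.6×3.8) = 48.72.
P₂ = ½(19.52+48.72)×3.8 = 129.6. Total P_a = 26.97+129.6 = 156.6 kN/m.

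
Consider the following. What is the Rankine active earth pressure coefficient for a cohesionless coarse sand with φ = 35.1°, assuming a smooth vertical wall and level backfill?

K_a = (1 − sin φ)/(1 + sin φ) = (1 − sin 35.1°)/(1 + sin 35.1°) = 0.2698.

0.270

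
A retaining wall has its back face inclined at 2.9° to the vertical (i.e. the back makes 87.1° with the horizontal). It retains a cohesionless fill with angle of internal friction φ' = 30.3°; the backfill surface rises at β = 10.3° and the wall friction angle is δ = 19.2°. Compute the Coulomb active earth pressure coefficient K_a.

K_a = sin²(α+φ) / [sin²α · sin(α−δ) · (1 + √{sin(φ+δ)sin(φ−β) / (sin(α−δ)sin(α+β))})²].
With α = 87.1°, φ = 30.3°, δ = 19.2°, β = 10.3°: K_a = 0.3634.

0.363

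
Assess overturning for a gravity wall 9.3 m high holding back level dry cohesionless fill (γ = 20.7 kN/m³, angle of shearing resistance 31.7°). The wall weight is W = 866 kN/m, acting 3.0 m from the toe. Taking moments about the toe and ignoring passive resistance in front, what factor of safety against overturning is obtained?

3.01

K_a = tan²(45° − 31.7°/2) = 0.3111.
P_a = ½K_aγH² = 0.5×0.3111×20.7×9.3² = 278.5 kN/m, acting at H/3 = 3.100 m above the base.
Overturning moment M_o = P_a × H/3 = 278.5 × 3.100 = 863.2.
Resisting moment M_r = W × 3.0 = 866 × 3.0 = 2598.
FS_overturning = M_r/M_o = 2598/863.2 = 3.010.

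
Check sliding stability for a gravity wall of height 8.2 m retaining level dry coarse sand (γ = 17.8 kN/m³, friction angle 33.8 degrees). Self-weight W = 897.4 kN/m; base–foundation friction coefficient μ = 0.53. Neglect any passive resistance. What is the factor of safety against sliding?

2.79

K_a = tan²(45° − 33.8°/2) = 0.2851.
P_a = ½K_aγH² = 0.5×0.2851×17.8×8.2² = 170.6 kN/m, acting at H/3 = 2.733 m above the base.
FS_sliding = μW / P_a = 0.53×897.4 / 170.6 = 2.788.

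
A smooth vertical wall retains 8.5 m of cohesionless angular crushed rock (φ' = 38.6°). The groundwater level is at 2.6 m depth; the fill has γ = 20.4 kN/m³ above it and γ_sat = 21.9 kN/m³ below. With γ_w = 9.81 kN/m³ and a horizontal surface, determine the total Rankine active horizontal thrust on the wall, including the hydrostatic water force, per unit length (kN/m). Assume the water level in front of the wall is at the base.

308 kN/m

K_a = tan²(45° − φ/2) = 0.2316.
γ' = 21.9 − 9.81 = 12.09 kN/m³. Depth below WT = 5.9 m.
σ'_h at WT = K_a γ d_w = 12.29 kPa; at base = 12.29 + K_a γ' × 5.9 = 28.81 kPa.
P₁ (0–2.6 m) = ½×12.29×2.6 = 15.97. P₂ (2.6–8.5 m) = ½(12.29+28.81)×5.9 = 121.2.
P_w = ½ γ_w h₂² = 0.5×9.81×5.9² = 170.7. Total = 15.97+121.2+170.7 = 307.9 kN/m.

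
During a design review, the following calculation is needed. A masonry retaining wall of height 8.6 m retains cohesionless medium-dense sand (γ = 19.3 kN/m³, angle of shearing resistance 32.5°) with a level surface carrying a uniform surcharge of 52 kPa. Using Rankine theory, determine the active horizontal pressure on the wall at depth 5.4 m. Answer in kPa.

47.0 kPa

K_a = (1 − sin φ)/(1 + sin φ) = 0.3010.
σ_v = γz + q = 19.3 × 5.4 + 52 = 156.2 kPa.
σ_h = K_a σ_v = 0.3010 × 156.2 = 47.02 kPa.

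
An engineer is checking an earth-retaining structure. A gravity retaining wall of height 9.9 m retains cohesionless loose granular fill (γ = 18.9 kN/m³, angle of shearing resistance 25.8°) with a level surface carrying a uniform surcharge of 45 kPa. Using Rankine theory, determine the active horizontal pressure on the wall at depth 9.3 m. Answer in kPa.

K_a = (1 − sin φ)/(1 + sin φ) = 0.3935.
σ_v = γz + q = 18.9 × 9.3 + 45 = 220.8 kPa.
σ_h = K_a σ_v = 0.3935 × 220.8 = 86.87 kPa.

86.9 kPa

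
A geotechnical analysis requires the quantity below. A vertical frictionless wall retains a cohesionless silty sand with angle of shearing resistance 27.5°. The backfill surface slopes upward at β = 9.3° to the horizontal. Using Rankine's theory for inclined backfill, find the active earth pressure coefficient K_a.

0.385

K_a = cos β · (cos β − √(cos²β − cos²φ)) / (cos β + √(cos²β − cos²φ)).
cos β = 0.9869, cos φ = 0.8870, √(cos²β − cos²φ) = 0.4325.
K_a = 0.9869 × (0.9869 − 0.4325)/(0.9869 + 0.4325) = 0.3854.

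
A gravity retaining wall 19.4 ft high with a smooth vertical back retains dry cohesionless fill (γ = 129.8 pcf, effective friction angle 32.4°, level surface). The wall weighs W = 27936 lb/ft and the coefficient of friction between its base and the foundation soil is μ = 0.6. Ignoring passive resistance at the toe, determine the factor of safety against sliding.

2.27

K_a = tan²(45° − 32.4°/2) = 0.3022.
P_a = ½K_aγH² = 0.5×0.3022×129.8×19.4² = 7382 lb/ft, acting at H/3 = 6.467 ft above the base.
FS_sliding = μW / P_a = 0.6×27936 / 7382 = 2.271.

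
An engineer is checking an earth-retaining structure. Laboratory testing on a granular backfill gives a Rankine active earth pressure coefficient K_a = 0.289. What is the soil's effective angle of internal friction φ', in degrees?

K_a = tan²(45° − φ/2) ⇒ 45° − φ/2 = arctan(√0.289) = 28.26°.
φ = 2(45° − 28.26°) = 33.48°.

33.5°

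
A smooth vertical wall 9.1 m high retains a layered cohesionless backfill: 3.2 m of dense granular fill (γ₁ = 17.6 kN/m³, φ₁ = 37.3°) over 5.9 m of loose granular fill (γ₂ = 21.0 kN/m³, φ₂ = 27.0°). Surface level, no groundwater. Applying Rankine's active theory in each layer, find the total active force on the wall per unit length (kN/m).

284 kN/m

K_a1 = tan²(45°−37.3°/2) = 0.2453; K_a2 = tan²(45°−27.0°/2) = 0.3755.
Layer 1: σ at base = K_a1 γ₁ h₁ = 13.82 kPa; P₁ = ½×13.82×3.2 = 22.11.
Layer 2: σ_v at top = γ₁h₁ = 56.32; σ_h top = K_a2×56.32 = 21.15; σ_h base = K_a2×(56.32+21.0×5.9) = 67.68.
P₂ = ½(21.15+67.68)×5.9 = 262.0. Total P_a = 22.11+262.0 = 284.1 kN/m.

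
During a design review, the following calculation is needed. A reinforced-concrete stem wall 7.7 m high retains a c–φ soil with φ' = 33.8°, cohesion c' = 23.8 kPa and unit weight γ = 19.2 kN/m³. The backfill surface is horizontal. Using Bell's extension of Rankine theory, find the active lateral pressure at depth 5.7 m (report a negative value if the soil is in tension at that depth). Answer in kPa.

K_a = (1 − sin φ)/(1 + sin φ) = 0.2851.
σ_a = K_a γ z − 2c√K_a = 0.2851×19.2×5.7 − 2×23.8×0.5340 = 5.786 kPa.

5.79 kPa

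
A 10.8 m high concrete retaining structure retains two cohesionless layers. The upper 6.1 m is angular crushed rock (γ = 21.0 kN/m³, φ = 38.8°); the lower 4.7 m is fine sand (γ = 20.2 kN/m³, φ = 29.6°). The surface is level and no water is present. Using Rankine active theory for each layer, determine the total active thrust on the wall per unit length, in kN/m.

K_a1 = tan²(45°−38.8°/2) = 0.2296; K_a2 = tan²(45°−29.6°/2) = 0.3387.
Layer 1: σ at base = K_a1 γ₁ h₁ = 29.41 kPa; P₁ = ½×29.41×6.1 = 89.69.
Layer 2: σ_v at top = γ₁h₁ = 128.1; σ_h top = K_a2×128.1 = 43.39; σ_h base = K_a2×(128.1+20.2×4.7) = 75.55.
P₂ = ½(43.39+75.55)×4.7 = 279.5. Total P_a = 89.69+279.5 = 369.2 kN/m.

369 kN/m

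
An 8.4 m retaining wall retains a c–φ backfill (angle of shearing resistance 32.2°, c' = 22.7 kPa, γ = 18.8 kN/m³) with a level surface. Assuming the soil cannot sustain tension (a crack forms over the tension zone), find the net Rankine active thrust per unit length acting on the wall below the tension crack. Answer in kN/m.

46.4 kN/m

K_a = 0.3047; √K_a = 0.5520.
Tension-crack depth z_c = 2c/(γ√K_a) = 2×22.7/(18.8×0.5520) = 4.375 m.
σ_a at base = K_a γ H − 2c√K_a = 0.3047×18.8×8.4 − 2×22.7×0.5520 = 23.06 kPa.
P_a = ½ × 23.06 × (H − z_c) = 0.5×23.06×4.025 = 46.42 kN/m.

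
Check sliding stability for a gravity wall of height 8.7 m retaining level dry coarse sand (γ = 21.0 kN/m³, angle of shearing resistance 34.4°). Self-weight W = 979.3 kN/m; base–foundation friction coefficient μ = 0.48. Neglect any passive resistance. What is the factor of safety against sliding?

2.13

K_a = tan²(45° − 34.4°/2) = 0.2780.
P_a = ½K_aγH² = 0.5×0.2780×21.0×8.7² = 220.9 kN/m, acting at H/3 = 2.900 m above the base.
FS_sliding = μW / P_a = 0.48×979.3 / 220.9 = 2.128.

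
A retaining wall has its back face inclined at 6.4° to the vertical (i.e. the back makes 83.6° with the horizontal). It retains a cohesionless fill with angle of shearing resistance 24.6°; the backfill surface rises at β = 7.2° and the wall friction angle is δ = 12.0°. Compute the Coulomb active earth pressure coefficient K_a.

0.469

K_a = sin²(α+φ) / [sin²α · sin(α−δ) · (1 + √{sin(φ+δ)sin(φ−β) / (sin(α−δ)sin(α+β))})²].
With α = 83.6°, φ = 24.6°, δ = 12.0°, β = 7.2°: K_a = 0.4686.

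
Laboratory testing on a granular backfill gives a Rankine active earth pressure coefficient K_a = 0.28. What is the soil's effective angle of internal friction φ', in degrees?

K_a = tan²(45° − φ/2) ⇒ 45° − φ/2 = arctan(√0.28) = 27.89°.
φ = 2(45° − 27.89°) = 34.23°.

34.2°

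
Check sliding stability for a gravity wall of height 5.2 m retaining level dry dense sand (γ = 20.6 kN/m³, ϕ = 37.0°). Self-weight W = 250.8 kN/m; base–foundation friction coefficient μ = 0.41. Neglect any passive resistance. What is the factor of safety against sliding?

1.49

K_a = tan²(45° − 37.0°/2) = 0.2486.
P_a = ½K_aγH² = 0.5×0.2486×20.6×5.2² = 69.23 kN/m, acting at H/3 = 1.733 m above the base.
FS_sliding = μW / P_a = 0.41×250.8 / 69.23 = 1.485.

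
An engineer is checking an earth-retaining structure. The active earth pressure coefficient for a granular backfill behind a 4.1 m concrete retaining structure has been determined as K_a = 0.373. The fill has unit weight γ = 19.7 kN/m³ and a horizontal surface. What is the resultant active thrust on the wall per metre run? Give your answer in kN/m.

P = ½ K_a γ H² = 0.5 × 0.373 × 19.7 × 4.1² = 61.76 kN/m.

61.8 kN/m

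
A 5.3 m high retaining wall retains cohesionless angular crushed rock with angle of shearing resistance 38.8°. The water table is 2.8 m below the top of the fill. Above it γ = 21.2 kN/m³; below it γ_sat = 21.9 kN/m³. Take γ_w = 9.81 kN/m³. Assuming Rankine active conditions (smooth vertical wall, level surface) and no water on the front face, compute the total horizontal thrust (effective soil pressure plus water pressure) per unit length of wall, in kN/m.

92.5 kN/m

K_a = tan²(45° − φ/2) = 0.2296.
γ' = 21.9 − 9.81 = 12.09 kN/m³. Depth below WT = 2.5 m.
σ'_h at WT = K_a γ d_w = 13.63 kPa; at base = 13.63 + K_a γ' × 2.5 = 20.56 kPa.
P₁ (0–2.8 m) = ½×13.63×2.8 = 19.08. P₂ (2.8–5.3 m) = ½(13.63+20.56)×2.5 = 42.74.
P_w = ½ γ_w h₂² = 0.5×9.81×2.5² = 30.66. Total = 19.08+42.74+30.66 = 92.47 kN/m.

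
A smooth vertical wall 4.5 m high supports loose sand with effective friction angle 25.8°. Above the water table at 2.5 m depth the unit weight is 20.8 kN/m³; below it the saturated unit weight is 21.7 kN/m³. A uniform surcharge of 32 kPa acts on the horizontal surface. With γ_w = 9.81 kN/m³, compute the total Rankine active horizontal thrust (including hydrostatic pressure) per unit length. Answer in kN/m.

152 kN/m

K_a = tan²(45° − φ/2) = 0.3935.
γ' = 21.7 − 9.81 = 11.89 kN/m³. h₂ = H − d_w = 2.0 m.
σ'_h: at surface K_a·q = 12.59; at WT K_a(q+γd_w) = 33.05; at base K_a(q+γd_w+γ'h₂) = 42.41 kPa.
P₁ = ½(12.59+33.05)×2.5 = 57.06; P₂ = ½(33.05+42.41)×2.0 = 75.47; P_w = ½γ_w h₂² = 19.62.
Total = 57.06+75.47+19.62 = 152.1 kN/m.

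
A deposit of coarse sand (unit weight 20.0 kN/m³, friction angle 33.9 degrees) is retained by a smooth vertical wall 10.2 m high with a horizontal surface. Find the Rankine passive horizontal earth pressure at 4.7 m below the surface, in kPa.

K_p = (1 + sin φ)/(1 − sin φ) = 3.522.
σ_h = K_p γ z = 3.522 × 20.0 × 4.7 = 331.1 kPa.

331 kPa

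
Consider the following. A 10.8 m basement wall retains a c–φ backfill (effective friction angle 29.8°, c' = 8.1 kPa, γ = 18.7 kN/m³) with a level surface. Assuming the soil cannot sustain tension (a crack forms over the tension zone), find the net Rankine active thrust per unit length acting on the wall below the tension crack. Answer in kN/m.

K_a = 0.3360; √K_a = 0.5797.
Tension-crack depth z_c = 2c/(γ√K_a) = 2×8.1/(18.7×0.5797) = 1.494 m.
σ_a at base = K_a γ H − 2c√K_a = 0.3360×18.7×10.8 − 2×8.1×0.5797 = 58.47 kPa.
P_a = ½ × 58.47 × (H − z_c) = 0.5×58.47×9.306 = 272.1 kN/m.

272 kN/m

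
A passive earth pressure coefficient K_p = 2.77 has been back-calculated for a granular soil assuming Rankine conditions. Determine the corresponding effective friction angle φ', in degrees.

28.0°

K_p = (1+sin φ)/(1−sin φ) ⇒ sin φ = (K_p − 1)/(K_p + 1) = 0.4695.
φ = arcsin(0.4695) = 28.00°.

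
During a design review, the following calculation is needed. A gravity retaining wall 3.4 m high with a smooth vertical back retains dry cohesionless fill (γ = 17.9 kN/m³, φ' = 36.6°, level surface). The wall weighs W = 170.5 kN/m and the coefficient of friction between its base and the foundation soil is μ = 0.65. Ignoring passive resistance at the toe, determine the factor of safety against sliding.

K_a = tan²(45° − 36.6°/2) = 0.2530.
P_a = ½K_aγH² = 0.5×0.2530×17.9×3.4² = 26.17 kN/m, acting at H/3 = 1.133 m above the base.
FS_sliding = μW / P_a = 0.65×170.5 / 26.17 = 4.235.

4.23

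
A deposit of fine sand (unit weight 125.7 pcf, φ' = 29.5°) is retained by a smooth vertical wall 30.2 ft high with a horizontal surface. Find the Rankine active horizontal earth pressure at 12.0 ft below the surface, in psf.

513 psf

K_a = (1 − sin φ)/(1 + sin φ) = 0.3401.
σ_h = K_a γ z = 0.3401 × 125.7 × 12.0 = 513.0 psf.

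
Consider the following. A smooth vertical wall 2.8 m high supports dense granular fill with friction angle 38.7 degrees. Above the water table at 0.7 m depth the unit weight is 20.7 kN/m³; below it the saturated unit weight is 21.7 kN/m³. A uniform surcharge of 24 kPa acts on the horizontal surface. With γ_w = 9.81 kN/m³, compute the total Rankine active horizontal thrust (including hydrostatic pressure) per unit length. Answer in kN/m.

51.4 kN/m

K_a = tan²(45° − φ/2) = 0.2306.
γ' = 21.7 − 9.81 = 11.89 kN/m³. h₂ = H − d_w = 2.1 m.
σ'_h: at surface K_a·q = 5.534; at WT K_a(q+γd_w) = 8.875; at base K_a(q+γd_w+γ'h₂) = 14.63 kPa.
P₁ = ½(5.534+8.875)×0.7 = 5.043; P₂ = ½(8.875+14.63)×2.1 = 24.68; P_w = ½γ_w h₂² = 21.63.
Total = 5.043+24.68+21.63 = 51.36 kN/m.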